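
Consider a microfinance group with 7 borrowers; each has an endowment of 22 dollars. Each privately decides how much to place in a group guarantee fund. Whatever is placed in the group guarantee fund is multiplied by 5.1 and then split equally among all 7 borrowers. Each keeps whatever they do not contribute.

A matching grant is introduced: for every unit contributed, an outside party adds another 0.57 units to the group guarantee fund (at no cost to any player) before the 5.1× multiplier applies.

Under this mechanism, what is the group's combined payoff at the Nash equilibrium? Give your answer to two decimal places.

1233.08 dollars

Under the mechanism each unit contributed yields 5.1 × 1.57 / 7 = 1.1439 back to its contributor per unit of net cost, which exceeds 1, making full contribution the dominant choice for everyone.
So the Nash equilibrium is full contribution by all 7; the group earns 5.1 × 1.57 × 154 = 1233.08.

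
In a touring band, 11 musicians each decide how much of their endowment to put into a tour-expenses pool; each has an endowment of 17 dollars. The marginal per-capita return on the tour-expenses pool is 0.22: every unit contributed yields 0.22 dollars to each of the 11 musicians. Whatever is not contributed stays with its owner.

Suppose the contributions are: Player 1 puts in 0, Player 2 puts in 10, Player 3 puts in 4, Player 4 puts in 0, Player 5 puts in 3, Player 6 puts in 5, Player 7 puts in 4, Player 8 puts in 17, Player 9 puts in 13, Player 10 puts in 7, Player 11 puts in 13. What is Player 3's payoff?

Total contributed: 0 + 10 + 4 + 0 + 3 + 5 + 4 + 17 + 13 + 7 + 13 = 76.
Each receives 0.22 × 76 = 16.72 from the tour-expenses pool.
Player 3 keeps 17 − 4 = 13, so Player 3's payoff is 13 + 16.72 = 29.72.

29.72 dollars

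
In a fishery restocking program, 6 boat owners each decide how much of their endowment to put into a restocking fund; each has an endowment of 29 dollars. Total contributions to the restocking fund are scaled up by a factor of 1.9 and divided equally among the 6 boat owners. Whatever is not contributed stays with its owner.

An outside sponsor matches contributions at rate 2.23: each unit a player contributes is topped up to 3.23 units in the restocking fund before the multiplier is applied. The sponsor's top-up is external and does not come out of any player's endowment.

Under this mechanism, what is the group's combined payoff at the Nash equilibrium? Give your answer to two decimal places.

1067.84 dollars

With the mechanism, a contributed unit returns 1.9 × 3.23 / 6 = 1.0228 per unit of net cost to the contributor — now above 1 — so contributing fully is weakly dominant for every player.
At the Nash equilibrium everyone contributes 29. Group total payoff = 1.9 × 3.23 × 174 = 1067.84.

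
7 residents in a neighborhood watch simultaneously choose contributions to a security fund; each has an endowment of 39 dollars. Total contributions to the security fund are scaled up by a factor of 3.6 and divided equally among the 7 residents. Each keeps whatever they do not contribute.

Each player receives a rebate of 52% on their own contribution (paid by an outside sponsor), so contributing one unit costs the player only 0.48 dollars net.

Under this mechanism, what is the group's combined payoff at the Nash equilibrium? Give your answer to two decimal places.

Under the mechanism each unit contributed yields (3.6/7) / 0.48 = 1.0714 back to its contributor per unit of net cost, which exceeds 1, making full contribution the dominant choice for everyone.
At the Nash equilibrium everyone contributes 39. Group total payoff = 7 × (39 × 0.52 + 3.6 × 39) = 1124.76.

1124.76 dollars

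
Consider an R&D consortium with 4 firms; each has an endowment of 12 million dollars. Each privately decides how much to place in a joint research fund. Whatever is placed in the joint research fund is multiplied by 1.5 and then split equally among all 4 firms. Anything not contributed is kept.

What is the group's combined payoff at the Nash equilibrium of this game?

Each contributed unit returns 1.5/4 = 0.3750 to its contributor — below 1 — so contributing 0 is dominant for every player. At the Nash equilibrium everyone keeps their 12, and the group total is 4 × 12 = 48.

48.00 million dollars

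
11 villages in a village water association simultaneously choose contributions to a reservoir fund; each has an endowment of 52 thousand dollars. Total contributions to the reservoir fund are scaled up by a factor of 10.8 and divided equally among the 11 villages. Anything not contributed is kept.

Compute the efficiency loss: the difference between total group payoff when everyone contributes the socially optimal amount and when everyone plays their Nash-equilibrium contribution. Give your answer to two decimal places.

5605.60 thousand dollars

Each contributed unit returns 10.8/11 = 0.9818 to its contributor — below 1 — so contributing 0 is dominant for every player. At the Nash equilibrium everyone keeps their 52, and the group total is 11 × 52 = 572.
Each contributed unit returns 10.800 to the group as a whole (0.9818 to each of 11 players), which exceeds 1, so the social optimum is full contribution: group total = 10.800 × 572 = 6177.60.
Efficiency loss = 6177.60 − 572 = 5605.60.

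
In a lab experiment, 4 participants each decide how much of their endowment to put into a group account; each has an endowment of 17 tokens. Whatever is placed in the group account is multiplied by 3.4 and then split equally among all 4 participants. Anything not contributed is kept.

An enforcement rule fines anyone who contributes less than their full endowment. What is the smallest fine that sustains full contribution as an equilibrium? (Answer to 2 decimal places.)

2.55 tokens

Given the others contribute fully, the best deviation is to contribute 0 (any partial contribution still incurs the fine and gives up units whose private return 0.8500 is below 1).
Deviating from 17 to 0 saves 17 tokens but forfeits the deviator's share of the drop in the group account: 3.4/4 × 17 = 14.45.
So the deviation gain is 17 − 14.45 = 2.55, and the fine must be at least 2.55 tokens to wipe it out.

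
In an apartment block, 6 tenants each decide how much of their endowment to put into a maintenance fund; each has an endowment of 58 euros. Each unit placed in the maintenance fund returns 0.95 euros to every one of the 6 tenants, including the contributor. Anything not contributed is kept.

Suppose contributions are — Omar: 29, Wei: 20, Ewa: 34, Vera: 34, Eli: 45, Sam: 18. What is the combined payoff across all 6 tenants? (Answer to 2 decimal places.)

1194.00 euros

Total contributed: 29 + 20 + 34 + 34 + 45 + 18 = 180; total kept: 6 × 58 − 180 = 168.
The maintenance fund pays out 0.95 × 6 × 180 = 1026.00 in aggregate.
Group total = 168 + 1026.00 = 1194.00.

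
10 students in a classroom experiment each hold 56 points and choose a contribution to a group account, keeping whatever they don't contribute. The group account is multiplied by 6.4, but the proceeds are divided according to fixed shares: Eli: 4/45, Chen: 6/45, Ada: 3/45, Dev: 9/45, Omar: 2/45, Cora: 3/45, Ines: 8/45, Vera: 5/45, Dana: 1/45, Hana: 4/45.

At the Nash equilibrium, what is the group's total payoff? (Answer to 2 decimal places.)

1164.80 points

Each unit j contributes comes back to j as 6.4 × (j's share), so j prefers to contribute only if that share exceeds 1/6.4 = 0.1563; otherwise keeping the unit dominates.
Dev and Ines are above the threshold, contributing 56 each; the remaining 8 contribute 0. Total contributed: 112.
The group account pays out 6.4 × 112 = 716.80 in total (split across the unequal shares, but the aggregate is all that matters for the group sum).
The 8 free-riders keep 56 each, adding 448. Group total = 448 + 716.80 = 1164.80.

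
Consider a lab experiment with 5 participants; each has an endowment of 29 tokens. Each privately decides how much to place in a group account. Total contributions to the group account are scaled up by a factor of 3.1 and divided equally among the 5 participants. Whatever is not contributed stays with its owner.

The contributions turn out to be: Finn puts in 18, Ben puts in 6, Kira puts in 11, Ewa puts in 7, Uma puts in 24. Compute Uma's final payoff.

Total contributed: 18 + 6 + 11 + 7 + 24 = 66.
Each receives 3.1 × 66 / 5 = 40.92 from the group account.
Uma keeps 29 − 24 = 5, so Uma's payoff is 5 + 40.92 = 45.92.

45.92 tokens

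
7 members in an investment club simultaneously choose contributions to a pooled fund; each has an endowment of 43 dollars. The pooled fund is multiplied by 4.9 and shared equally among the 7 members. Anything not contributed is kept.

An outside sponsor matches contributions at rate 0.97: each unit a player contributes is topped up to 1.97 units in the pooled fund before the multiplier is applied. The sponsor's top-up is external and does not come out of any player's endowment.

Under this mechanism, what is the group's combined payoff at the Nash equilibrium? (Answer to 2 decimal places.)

The effective private return per unit is now 4.9 × 1.97 / 7 = 1.3790 > 1, so every player's dominant strategy flips to full contribution.
So the Nash equilibrium is full contribution by all 7; the group earns 4.9 × 1.97 × 301 = 2905.55.

2905.55 dollars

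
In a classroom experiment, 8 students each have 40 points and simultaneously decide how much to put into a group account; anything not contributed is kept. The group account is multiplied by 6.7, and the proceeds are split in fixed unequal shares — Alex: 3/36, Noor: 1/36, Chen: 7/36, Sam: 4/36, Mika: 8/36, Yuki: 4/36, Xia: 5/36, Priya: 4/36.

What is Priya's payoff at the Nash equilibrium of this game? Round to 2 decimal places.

A player with share s gets back 6.7·s per unit contributed, so full contribution is dominant for anyone with s > 1/6.7 = 0.1493 and zero contribution is dominant for anyone below.
The shares above 0.1493 belong to Chen and Mika, contributing 40 each; the remaining 6 contribute 0. Total contributed: 80.
Priya keeps 40 and receives 6.7 × 80 × 4/36 = 59.56 from the group account, for a payoff of 99.56.

99.56 points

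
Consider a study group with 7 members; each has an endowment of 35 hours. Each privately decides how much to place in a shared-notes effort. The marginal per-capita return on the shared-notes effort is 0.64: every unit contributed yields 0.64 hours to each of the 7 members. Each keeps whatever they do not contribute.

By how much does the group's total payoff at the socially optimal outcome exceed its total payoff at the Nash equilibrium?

852.60 hours

The private return per contributed unit is 0.64 < 1, so contributing 0 is dominant for every player. At the Nash equilibrium everyone keeps their 35, and the group total is 7 × 35 = 245.
Each contributed unit returns 4.480 to the group as a whole (0.64 to each of 7 players), which exceeds 1, so the social optimum is full contribution: group total = 4.480 × 245 = 1097.60.
Efficiency loss = 1097.60 − 245 = 852.60.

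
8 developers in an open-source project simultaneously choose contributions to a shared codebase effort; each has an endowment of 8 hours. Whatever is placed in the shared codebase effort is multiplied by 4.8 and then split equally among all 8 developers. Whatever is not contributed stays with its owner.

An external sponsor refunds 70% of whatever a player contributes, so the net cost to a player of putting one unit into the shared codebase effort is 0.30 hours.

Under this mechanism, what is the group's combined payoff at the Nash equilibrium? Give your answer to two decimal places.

352.00 hours

Under the mechanism each unit contributed yields (4.8/8) / 0.30 = 2.0000 back to its contributor per unit of net cost, which exceeds 1, making full contribution the dominant choice for everyone.
At the Nash equilibrium everyone contributes 8. Group total payoff = 8 × (8 × 0.70 + 4.8 × 8) = 352.00.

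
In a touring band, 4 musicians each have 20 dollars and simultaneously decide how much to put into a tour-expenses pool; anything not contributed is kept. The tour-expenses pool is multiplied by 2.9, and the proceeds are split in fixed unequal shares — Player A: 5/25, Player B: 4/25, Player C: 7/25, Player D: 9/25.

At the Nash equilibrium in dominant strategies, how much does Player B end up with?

29.28 dollars

Player j's private return per contributed unit is 2.9 × (j's share). Contributing is weakly dominant for j when that share is at least 1/2.9 = 0.3448, and contributing 0 is dominant otherwise.
The only share above 0.3448 is Player D's 9/25, contributing 20; the remaining 3 contribute 0. Total contributed: 20.
Player B keeps 20 and receives 2.9 × 20 × 4/25 = 9.28 from the tour-expenses pool, for a payoff of 29.28.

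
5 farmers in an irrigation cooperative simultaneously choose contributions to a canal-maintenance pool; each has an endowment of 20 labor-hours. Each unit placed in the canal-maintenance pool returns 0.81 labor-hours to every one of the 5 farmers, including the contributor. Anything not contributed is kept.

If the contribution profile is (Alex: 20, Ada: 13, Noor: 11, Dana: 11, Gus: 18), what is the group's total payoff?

322.65 labor-hours

Total contributed: 20 + 13 + 11 + 11 + 18 = 73; total kept: 5 × 20 − 73 = 27.
The canal-maintenance pool pays out 0.81 × 5 × 73 = 295.65 in aggregate.
Group total = 27 + 295.65 = 322.65.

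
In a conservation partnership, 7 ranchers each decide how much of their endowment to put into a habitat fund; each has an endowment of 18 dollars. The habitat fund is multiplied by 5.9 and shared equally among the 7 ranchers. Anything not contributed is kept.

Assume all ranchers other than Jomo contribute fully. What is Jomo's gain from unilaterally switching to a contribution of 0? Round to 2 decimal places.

Switching from a contribution of 18 to 0 lets Jomo keep an extra 18 dollars, but lowers the habitat fund by 18, which costs Jomo their own share of that drop: 5.9/7 × 18 = 15.17.
Net gain = 18 − 15.17 = 2.83. The private return per contributed unit (0.8429) is below 1, so free-riding is indeed the best response regardless of what the others do.

2.83 dollars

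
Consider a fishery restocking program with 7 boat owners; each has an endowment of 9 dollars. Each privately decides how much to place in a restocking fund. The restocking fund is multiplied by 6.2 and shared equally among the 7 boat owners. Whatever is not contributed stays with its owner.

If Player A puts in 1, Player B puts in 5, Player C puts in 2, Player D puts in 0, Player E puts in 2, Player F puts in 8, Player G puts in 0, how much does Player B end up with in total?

Total contributed: 1 + 5 + 2 + 0 + 2 + 8 + 0 = 18.
Each receives 6.2 × 18 / 7 = 15.94 from the restocking fund.
Player B keeps 9 − 5 = 4, so Player B's payoff is 4 + 15.94 = 19.94.

19.94 dollars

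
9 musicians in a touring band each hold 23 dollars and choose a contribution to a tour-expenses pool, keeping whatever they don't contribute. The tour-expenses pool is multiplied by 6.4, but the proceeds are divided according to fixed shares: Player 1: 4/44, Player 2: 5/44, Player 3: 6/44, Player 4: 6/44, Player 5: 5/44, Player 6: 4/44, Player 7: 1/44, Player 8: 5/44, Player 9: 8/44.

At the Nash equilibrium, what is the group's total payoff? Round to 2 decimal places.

Each unit j contributes comes back to j as 6.4 × (j's share), so j prefers to contribute only if that share exceeds 1/6.4 = 0.1563; otherwise keeping the unit dominates.
Only Player 9 (8/44) clears that bar, contributing 23; the remaining 8 contribute 0. Total contributed: 23.
The tour-expenses pool pays out 6.4 × 23 = 147.20 in total (split across the unequal shares, but the aggregate is all that matters for the group sum).
The 8 free-riders keep 23 each, adding 184. Group total = 184 + 147.20 = 331.20.

331.20 dollars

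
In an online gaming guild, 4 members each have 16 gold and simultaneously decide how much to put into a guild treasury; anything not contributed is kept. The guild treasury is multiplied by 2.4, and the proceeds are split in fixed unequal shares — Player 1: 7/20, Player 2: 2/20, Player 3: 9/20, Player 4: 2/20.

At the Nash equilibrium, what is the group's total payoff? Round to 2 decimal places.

86.40 gold

Each unit j contributes comes back to j as 2.4 × (j's share), so j prefers to contribute only if that share exceeds 1/2.4 = 0.4167; otherwise keeping the unit dominates.
Only Player 3 (9/20) clears that bar, contributing 16; the remaining 3 contribute 0. Total contributed: 16.
The guild treasury pays out 2.4 × 16 = 38.40 in total (split across the unequal shares, but the aggregate is all that matters for the group sum).
The 3 free-riders keep 16 each, adding 48. Group total = 48 + 38.40 = 86.40.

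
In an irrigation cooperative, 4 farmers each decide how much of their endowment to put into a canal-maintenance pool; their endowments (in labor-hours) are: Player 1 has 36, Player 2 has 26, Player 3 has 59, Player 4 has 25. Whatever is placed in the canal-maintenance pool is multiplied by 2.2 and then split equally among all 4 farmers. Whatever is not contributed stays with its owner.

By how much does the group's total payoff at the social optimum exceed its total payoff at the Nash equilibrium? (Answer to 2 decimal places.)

The private return per contributed unit is 2.2/4 = 0.5500 < 1 for every player regardless of endowment, so the Nash equilibrium is zero contribution and the group total is Σ E_j = 36 + 26 + 59 + 25 = 146.
Each contributed unit returns 2.200 to the group, so the social optimum is full contribution by everyone: group total = 2.200 × 146 = 321.20.
Efficiency loss = (2.200 − 1) × 146 = 175.20.

175.20 labor-hours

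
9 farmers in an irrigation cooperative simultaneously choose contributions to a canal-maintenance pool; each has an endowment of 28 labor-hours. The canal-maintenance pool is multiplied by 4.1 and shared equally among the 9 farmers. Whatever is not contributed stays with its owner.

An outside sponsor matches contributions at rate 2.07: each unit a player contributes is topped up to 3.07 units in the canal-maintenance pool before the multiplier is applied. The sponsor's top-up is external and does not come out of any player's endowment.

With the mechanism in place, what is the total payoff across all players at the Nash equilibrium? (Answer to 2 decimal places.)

3171.92 labor-hours

With the mechanism, a contributed unit returns 4.1 × 3.07 / 9 = 1.3986 per unit of net cost to the contributor — now above 1 — so contributing fully is weakly dominant for every player.
So the Nash equilibrium is full contribution by all 9; the group earns 4.1 × 3.07 × 252 = 3171.92.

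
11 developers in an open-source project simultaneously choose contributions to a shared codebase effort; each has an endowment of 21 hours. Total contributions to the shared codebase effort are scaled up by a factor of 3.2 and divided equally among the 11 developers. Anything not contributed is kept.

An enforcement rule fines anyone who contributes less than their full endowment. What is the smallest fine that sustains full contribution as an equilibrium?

14.89 hours

Given the others contribute fully, the best deviation is to contribute 0 (any partial contribution still incurs the fine and gives up units whose private return 0.2909 is below 1).
Deviating from 21 to 0 saves 21 hours but forfeits the deviator's share of the drop in the shared codebase effort: 3.2/11 × 21 = 6.11.
So the deviation gain is 21 − 6.11 = 14.89, and the fine must be at least 14.89 hours to wipe it out.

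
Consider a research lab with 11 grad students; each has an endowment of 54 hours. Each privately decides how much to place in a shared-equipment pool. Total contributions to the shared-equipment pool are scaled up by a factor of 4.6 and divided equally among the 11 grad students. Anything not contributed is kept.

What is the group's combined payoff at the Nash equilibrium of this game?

Each contributed unit returns 4.6/11 = 0.4182 to its contributor — below 1 — so contributing 0 is dominant for every player. At the Nash equilibrium everyone keeps their 54, and the group total is 11 × 54 = 594.

594.00 hours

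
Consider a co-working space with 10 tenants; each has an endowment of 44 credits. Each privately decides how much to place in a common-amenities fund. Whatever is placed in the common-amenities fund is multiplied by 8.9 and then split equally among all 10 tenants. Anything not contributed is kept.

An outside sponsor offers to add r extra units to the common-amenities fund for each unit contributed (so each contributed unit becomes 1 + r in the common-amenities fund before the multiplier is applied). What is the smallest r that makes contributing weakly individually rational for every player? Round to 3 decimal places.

With matching at rate r, one contributed unit becomes (1 + r) in the common-amenities fund and returns 8.9 × (1 + r) / 10 to the contributor.
Setting this equal to 1: 1 + r = 10/8.9 = 1.1236.
So the minimum matching rate is r = 1.1236 − 1 = 0.124.

0.124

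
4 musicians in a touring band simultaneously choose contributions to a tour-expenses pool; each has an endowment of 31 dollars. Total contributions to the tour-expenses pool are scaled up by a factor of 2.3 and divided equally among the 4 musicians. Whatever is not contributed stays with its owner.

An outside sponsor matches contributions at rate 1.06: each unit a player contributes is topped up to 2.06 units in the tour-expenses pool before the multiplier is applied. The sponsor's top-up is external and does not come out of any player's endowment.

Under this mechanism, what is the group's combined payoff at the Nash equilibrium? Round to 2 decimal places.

587.51 dollars

Under the mechanism each unit contributed yields 2.3 × 2.06 / 4 = 1.1845 back to its contributor per unit of net cost, which exceeds 1, making full contribution the dominant choice for everyone.
So the Nash equilibrium is full contribution by all 4; the group earns 2.3 × 2.06 × 124 = 587.51.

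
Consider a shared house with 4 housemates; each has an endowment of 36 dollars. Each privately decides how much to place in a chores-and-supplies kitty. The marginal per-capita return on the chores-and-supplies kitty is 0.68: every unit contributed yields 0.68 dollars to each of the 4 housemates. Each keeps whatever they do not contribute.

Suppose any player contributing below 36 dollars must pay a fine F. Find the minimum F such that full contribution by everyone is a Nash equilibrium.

11.52 dollars

Given the others contribute fully, the best deviation is to contribute 0 (any partial contribution still incurs the fine and gives up units whose private return 0.68 is below 1).
Deviating from 36 to 0 saves 36 dollars but forfeits the deviator's share of the drop in the chores-and-supplies kitty: 0.68 × 36 = 24.48.
So the deviation gain is 36 − 24.48 = 11.52, and the fine must be at least 11.52 dollars to wipe it out.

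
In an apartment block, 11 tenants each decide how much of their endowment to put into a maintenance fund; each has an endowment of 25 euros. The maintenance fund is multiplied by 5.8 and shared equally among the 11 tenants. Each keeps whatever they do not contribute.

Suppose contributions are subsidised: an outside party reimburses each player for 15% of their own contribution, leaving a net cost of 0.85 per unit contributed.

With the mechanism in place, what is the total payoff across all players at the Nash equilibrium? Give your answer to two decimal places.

275.00 euros

With the mechanism, a contributed unit returns (5.8/11) / 0.85 = 0.6203 per unit of net cost — still below 1 — so contributing 0 remains dominant for every player.
At the Nash equilibrium no one contributes; group total payoff = 11 × 25 = 275.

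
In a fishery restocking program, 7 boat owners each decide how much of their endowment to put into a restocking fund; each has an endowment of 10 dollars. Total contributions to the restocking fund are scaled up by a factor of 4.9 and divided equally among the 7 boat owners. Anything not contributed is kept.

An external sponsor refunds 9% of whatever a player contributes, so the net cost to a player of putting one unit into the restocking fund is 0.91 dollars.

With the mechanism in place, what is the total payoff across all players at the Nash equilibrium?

With the mechanism, a contributed unit returns (4.9/7) / 0.91 = 0.7692 per unit of net cost — still below 1 — so contributing 0 remains dominant for every player.
At the Nash equilibrium no one contributes; group total payoff = 7 × 10 = 70.

70.00 dollars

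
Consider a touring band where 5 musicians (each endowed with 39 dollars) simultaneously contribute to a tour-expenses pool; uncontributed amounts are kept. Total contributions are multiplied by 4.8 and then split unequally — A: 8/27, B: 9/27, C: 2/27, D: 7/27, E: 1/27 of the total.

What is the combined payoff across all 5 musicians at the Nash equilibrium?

639.60 dollars

Each unit j contributes comes back to j as 4.8 × (j's share), so j prefers to contribute only if that share exceeds 1/4.8 = 0.2083; otherwise keeping the unit dominates.
The shares above 0.2083 belong to A, B and D, contributing 39 each; the remaining 2 contribute 0. Total contributed: 117.
The tour-expenses pool pays out 4.8 × 117 = 561.60 in total (split across the unequal shares, but the aggregate is all that matters for the group sum).
The 2 free-riders keep 39 each, adding 78. Group total = 78 + 561.60 = 639.60.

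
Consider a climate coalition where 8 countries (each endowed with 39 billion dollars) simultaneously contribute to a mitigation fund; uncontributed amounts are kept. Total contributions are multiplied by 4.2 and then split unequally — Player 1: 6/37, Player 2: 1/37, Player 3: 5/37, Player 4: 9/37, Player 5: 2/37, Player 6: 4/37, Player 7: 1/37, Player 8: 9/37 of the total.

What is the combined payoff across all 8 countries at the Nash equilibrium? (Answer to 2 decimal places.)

Each unit j contributes comes back to j as 4.2 × (j's share), so j prefers to contribute only if that share exceeds 1/4.2 = 0.2381; otherwise keeping the unit dominates.
Player 4 and Player 8 are above the threshold, contributing 39 each; the remaining 6 contribute 0. Total contributed: 78.
The mitigation fund pays out 4.2 × 78 = 327.60 in total (split across the unequal shares, but the aggregate is all that matters for the group sum).
The 6 free-riders keep 39 each, adding 234. Group total = 234 + 327.60 = 561.60.

561.60 billion dollars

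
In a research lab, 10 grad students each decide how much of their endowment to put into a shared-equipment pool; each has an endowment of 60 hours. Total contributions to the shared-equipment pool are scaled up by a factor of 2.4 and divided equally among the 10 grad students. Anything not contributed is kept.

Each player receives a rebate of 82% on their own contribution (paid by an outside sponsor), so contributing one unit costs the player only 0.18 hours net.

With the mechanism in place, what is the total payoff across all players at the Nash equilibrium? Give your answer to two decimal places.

1932.00 hours

The effective private return per unit is now (2.4/10) / 0.18 = 1.3333 > 1, so every player's dominant strategy flips to full contribution.
So the Nash equilibrium is full contribution by all 10; the group earns 10 × (60 × 0.82 + 2.4 × 60) = 1932.00.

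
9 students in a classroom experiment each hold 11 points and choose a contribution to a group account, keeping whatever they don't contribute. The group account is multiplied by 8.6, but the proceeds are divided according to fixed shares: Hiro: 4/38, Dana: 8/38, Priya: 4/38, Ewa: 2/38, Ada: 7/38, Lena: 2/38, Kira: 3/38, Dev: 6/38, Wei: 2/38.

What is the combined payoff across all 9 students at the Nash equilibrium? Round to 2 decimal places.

Each unit j contributes comes back to j as 8.6 × (j's share), so j prefers to contribute only if that share exceeds 1/8.6 = 0.1163; otherwise keeping the unit dominates.
Dana, Ada and Dev clear that bar, contributing 11 each; the remaining 6 contribute 0. Total contributed: 33.
The group account pays out 8.6 × 33 = 283.80 in total (split across the unequal shares, but the aggregate is all that matters for the group sum).
The 6 free-riders keep 11 each, adding 66. Group total = 66 + 283.80 = 349.80.

349.80 points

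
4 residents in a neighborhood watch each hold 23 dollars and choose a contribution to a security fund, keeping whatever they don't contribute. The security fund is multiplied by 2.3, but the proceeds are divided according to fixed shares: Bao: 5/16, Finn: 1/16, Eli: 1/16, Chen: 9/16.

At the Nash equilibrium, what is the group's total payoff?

Each unit j contributes comes back to j as 2.3 × (j's share), so j prefers to contribute only if that share exceeds 1/2.3 = 0.4348; otherwise keeping the unit dominates.
Only Chen (9/16) clears that bar, contributing 23; the remaining 3 contribute 0. Total contributed: 23.
The security fund pays out 2.3 × 23 = 52.90 in total (split across the unequal shares, but the aggregate is all that matters for the group sum).
The 3 free-riders keep 23 each, adding 69. Group total = 69 + 52.90 = 121.90.

121.90 dollars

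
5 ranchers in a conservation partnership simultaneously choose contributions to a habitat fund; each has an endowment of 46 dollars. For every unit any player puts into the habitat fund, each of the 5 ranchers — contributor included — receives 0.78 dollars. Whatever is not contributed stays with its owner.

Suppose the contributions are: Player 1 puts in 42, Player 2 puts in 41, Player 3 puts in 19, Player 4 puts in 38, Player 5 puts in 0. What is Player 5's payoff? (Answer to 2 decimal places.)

Total contributed: 42 + 41 + 19 + 38 + 0 = 140.
Each receives 0.78 × 140 = 109.20 from the habitat fund.
Player 5 keeps 46 − 0 = 46, so Player 5's payoff is 46 + 109.20 = 155.20.

155.20 dollars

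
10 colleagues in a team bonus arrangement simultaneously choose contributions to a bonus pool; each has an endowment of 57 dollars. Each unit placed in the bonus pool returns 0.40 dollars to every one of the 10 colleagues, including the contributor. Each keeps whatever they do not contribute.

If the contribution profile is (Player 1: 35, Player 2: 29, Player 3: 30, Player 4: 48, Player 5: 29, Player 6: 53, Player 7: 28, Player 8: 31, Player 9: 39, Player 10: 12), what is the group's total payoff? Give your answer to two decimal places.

Total contributed: 35 + 29 + 30 + 48 + 29 + 53 + 28 + 31 + 39 + 12 = 334; total kept: 10 × 57 − 334 = 236.
The bonus pool pays out 0.40 × 10 × 334 = 1336.00 in aggregate.
Group total = 236 + 1336.00 = 1572.00.

1572.00 dollars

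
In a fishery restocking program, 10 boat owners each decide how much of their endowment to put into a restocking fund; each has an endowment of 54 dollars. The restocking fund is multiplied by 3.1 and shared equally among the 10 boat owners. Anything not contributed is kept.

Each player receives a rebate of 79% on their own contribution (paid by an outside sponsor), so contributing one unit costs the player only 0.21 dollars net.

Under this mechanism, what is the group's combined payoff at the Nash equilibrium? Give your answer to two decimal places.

2100.60 dollars

With the mechanism, a contributed unit returns (3.1/10) / 0.21 = 1.4762 per unit of net cost to the contributor — now above 1 — so contributing fully is weakly dominant for every player.
So the Nash equilibrium is full contribution by all 10; the group earns 10 × (54 × 0.79 + 3.1 × 54) = 2100.60.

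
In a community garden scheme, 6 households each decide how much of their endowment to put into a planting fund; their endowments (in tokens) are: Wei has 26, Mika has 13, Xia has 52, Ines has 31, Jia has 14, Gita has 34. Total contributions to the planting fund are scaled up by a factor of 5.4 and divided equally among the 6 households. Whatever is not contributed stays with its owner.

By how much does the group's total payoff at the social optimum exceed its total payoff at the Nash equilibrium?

The private return per contributed unit is 5.4/6 = 0.9000 < 1 for every player regardless of endowment, so the Nash equilibrium is zero contribution and the group total is Σ E_j = 26 + 13 + 52 + 31 + 14 + 34 = 170.
Each contributed unit returns 5.400 to the group, so the social optimum is full contribution by everyone: group total = 5.400 × 170 = 918.00.
Efficiency loss = (5.400 − 1) × 170 = 748.00.

748.00 tokens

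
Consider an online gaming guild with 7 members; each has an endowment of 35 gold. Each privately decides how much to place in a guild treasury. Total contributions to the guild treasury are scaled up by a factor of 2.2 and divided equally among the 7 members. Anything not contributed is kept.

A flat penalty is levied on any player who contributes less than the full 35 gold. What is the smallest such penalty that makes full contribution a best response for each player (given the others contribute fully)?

24.00 gold

Given the others contribute fully, the best deviation is to contribute 0 (any partial contribution still incurs the fine and gives up units whose private return 0.3143 is below 1).
Deviating from 35 to 0 saves 35 gold but forfeits the deviator's share of the drop in the guild treasury: 2.2/7 × 35 = 11.00.
So the deviation gain is 35 − 11.00 = 24.00, and the fine must be at least 24.00 gold to wipe it out.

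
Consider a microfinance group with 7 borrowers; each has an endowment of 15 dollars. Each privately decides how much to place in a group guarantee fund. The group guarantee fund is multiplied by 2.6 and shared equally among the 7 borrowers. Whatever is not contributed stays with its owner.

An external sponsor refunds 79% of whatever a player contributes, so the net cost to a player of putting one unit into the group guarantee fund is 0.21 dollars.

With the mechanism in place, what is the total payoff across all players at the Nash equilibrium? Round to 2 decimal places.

355.95 dollars

The effective private return per unit is now (2.6/7) / 0.21 = 1.7687 > 1, so every player's dominant strategy flips to full contribution.
At the Nash equilibrium everyone contributes 15. Group total payoff = 7 × (15 × 0.79 + 2.6 × 15) = 355.95.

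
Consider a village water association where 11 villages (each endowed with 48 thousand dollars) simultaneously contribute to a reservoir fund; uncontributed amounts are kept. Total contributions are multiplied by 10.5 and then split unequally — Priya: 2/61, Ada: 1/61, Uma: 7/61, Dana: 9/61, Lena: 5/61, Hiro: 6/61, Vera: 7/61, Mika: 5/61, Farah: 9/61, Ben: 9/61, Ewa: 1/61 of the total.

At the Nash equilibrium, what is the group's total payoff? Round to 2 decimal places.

3264.00 thousand dollars

A player with share s gets back 10.5·s per unit contributed, so full contribution is dominant for anyone with s > 1/10.5 = 0.0952 and zero contribution is dominant for anyone below.
The shares above 0.0952 belong to Uma, Dana, Hiro, Vera, Farah and Ben, contributing 48 each; the remaining 5 contribute 0. Total contributed: 288.
The reservoir fund pays out 10.5 × 288 = 3024.00 in total (split across the unequal shares, but the aggregate is all that matters for the group sum).
The 5 free-riders keep 48 each, adding 240. Group total = 240 + 3024.00 = 3264.00.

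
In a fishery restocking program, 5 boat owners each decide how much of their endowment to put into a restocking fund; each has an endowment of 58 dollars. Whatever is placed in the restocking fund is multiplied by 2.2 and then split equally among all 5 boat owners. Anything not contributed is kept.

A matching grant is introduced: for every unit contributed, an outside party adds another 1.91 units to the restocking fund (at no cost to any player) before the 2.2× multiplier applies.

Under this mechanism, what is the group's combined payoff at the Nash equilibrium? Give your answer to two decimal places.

1856.58 dollars

The effective private return per unit is now 2.2 × 2.91 / 5 = 1.2804 > 1, so every player's dominant strategy flips to full contribution.
So the Nash equilibrium is full contribution by all 5; the group earns 2.2 × 2.91 × 290 = 1856.58.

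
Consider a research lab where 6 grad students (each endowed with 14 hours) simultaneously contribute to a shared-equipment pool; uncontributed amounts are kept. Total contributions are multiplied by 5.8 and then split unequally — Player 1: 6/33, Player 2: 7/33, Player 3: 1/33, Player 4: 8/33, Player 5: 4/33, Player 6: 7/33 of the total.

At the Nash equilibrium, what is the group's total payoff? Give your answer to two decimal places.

Player j's private return per contributed unit is 5.8 × (j's share). Contributing is weakly dominant for j when that share is at least 1/5.8 = 0.1724, and contributing 0 is dominant otherwise.
Player 1, Player 2, Player 4 and Player 6 are above the threshold, contributing 14 each; the remaining 2 contribute 0. Total contributed: 56.
The shared-equipment pool pays out 5.8 × 56 = 324.80 in total (split across the unequal shares, but the aggregate is all that matters for the group sum).
The 2 free-riders keep 14 each, adding 28. Group total = 28 + 324.80 = 352.80.

352.80 hours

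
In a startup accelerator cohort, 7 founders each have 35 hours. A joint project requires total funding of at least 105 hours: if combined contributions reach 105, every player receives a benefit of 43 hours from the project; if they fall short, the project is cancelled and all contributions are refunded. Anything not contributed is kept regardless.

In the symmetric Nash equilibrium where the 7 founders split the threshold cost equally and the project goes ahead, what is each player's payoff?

Equal share of the threshold: 105/7 = 15.
At this profile no one gains by cutting their contribution: any cut drops the total below 105, the project is cancelled, contributions are refunded, and the deviator ends with 35, which is less than 35 − 15 + 43 = 63. Contributing more than 15 just wastes the excess. So contributing exactly 15 is a best response.
Each player's payoff: 35 − 15 + 43 = 63.

63 hours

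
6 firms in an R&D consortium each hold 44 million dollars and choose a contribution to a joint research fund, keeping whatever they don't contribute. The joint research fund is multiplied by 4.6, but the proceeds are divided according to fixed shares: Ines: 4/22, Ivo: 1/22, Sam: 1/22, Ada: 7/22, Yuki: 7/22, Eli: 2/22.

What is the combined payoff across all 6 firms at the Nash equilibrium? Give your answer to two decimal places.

Player j's private return per contributed unit is 4.6 × (j's share). Contributing is weakly dominant for j when that share is at least 1/4.6 = 0.2174, and contributing 0 is dominant otherwise.
Ada and Yuki are above the threshold, contributing 44 each; the remaining 4 contribute 0. Total contributed: 88.
The joint research fund pays out 4.6 × 88 = 404.80 in total (split across the unequal shares, but the aggregate is all that matters for the group sum).
The 4 free-riders keep 44 each, adding 176. Group total = 176 + 404.80 = 580.80.

580.80 million dollars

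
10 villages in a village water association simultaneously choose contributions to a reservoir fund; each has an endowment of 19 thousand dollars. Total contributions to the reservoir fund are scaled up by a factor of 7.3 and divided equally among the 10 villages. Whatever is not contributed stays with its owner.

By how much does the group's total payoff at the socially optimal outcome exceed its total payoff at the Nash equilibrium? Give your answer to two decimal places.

1197.00 thousand dollars

Each contributed unit returns 7.3/10 = 0.7300 to its contributor — below 1 — so contributing 0 is dominant for every player. At the Nash equilibrium everyone keeps their 19, and the group total is 10 × 19 = 190.
Each contributed unit returns 7.300 to the group as a whole (0.7300 to each of 10 players), which exceeds 1, so the social optimum is full contribution: group total = 7.300 × 190 = 1387.00.
Efficiency loss = 1387.00 − 190 = 1197.00.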